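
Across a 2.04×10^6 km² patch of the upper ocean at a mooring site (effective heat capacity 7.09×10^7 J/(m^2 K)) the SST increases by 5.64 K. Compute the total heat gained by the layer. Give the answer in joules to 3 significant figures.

Areal heat capacity C = 7.09×10^7 J/(m^2 K) (given).
Heat per unit area: q = C ΔT = 7.09×10^7 × 5.64 = 4.00×10^8 J/m².
Total heat: Q = q × A = 4.00×10^8 × (2.04×10^6 × 10⁶ m²) = 8.16×10^20 J.

8.16×10^20 J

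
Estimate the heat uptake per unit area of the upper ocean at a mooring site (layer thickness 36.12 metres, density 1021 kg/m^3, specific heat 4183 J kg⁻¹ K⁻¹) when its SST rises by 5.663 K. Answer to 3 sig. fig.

8.74×10^8

Areal heat capacity C = ρ c_p D = 1021 × 4183 × 36.12 = 1.54×10^8 J/(m²·K).
ΔQ = C ΔT = 1.54×10^8 × 5.663 = 8.74×10^8 J/m².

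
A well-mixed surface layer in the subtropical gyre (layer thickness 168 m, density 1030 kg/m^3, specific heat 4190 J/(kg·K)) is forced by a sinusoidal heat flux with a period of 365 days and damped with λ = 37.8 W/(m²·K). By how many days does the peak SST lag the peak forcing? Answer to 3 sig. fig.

Areal heat capacity C = ρ c_p D = 1030 × 4190 × 168 = 7.25×10^8 J/(m^2 K).
ω = 2π / 3.15×10^7 s = 1.99×10^-7 s⁻¹.
Phase lag φ = arctan(Cω/λ) = arctan(144/37.8) = 1.31 rad.
Time lag = φ / ω = 1.31 / 1.99×10^-7 = 6.60×10^6 s = 76.4 days.

76.4 days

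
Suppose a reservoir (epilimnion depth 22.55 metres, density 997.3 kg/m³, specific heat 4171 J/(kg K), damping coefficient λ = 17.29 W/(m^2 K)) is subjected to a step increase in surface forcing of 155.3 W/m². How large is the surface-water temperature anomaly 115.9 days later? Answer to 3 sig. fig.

7.56 K

Areal heat capacity C = ρ c_p D = 997.3 × 4171 × 22.55 = 9.38×10^7 J m⁻² K⁻¹.
τ = C / λ = 9.38×10^7 / 17.29 = 5.43×10^6 s.
Equilibrium anomaly ΔT_eq = F / λ = 155.3 / 17.29 = 8.98 K.
t = 115.9 days = 1.00×10^7 s, so t/τ = 1.85.
ΔT(t) = ΔT_eq (1 − e^(−t/τ)) = 8.98 × (1 − e^−1.85) = 7.56 K.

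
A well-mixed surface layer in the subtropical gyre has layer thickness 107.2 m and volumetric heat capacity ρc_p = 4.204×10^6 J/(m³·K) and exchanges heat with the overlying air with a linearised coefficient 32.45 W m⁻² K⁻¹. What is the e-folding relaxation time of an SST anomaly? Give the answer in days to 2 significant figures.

160 days

Areal heat capacity C = ρc_p × D = 4.204×10^6 × 107.2 = 4.51×10^8 J/(m²·K).
Relaxation time τ = C / λ = 4.51×10^8 / 32.45 = 1.39×10^7 s.
In days: 1.39×10^7 s / (86400 s/day) = 161 days.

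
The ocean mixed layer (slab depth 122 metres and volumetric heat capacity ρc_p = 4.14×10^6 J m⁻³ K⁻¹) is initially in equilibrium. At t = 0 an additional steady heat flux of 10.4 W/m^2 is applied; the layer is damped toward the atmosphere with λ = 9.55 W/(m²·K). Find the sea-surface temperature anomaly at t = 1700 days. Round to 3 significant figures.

1.02 K

Areal heat capacity C = ρc_p × D = 4.14×10^6 × 122 = 5.05×10^8 J m⁻² K⁻¹.
τ = C / λ = 5.05×10^8 / 9.55 = 5.29×10^7 s.
Equilibrium anomaly ΔT_eq = F / λ = 10.4 / 9.55 = 1.09 K.
t = 1700 days = 1.47×10^8 s, so t/τ = 2.78.
ΔT(t) = ΔT_eq (1 − e^(−t/τ)) = 1.09 × (1 − e^−2.78) = 1.02 K.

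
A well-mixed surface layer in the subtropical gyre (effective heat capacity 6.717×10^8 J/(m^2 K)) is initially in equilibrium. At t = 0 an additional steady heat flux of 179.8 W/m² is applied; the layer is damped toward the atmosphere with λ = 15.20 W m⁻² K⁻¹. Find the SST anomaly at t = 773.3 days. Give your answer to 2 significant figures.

9.2 K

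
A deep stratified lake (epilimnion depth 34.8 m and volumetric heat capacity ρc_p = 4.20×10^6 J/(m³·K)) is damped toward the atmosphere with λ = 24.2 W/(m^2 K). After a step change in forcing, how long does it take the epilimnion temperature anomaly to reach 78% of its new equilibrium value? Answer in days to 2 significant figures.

Areal heat capacity C = ρc_p × D = 4.20×10^6 × 34.8 = 1.46×10^8 J m⁻² K⁻¹.
τ = C / λ = 1.46×10^8 / 24.2 = 6.04×10^6 s.
Fraction reached: 1 − e^(−t/τ) = 0.78 ⇒ t = −τ ln(1 − 0.78) = τ × 1.51.
t = 9.14×10^6 s = 106 days.

110 days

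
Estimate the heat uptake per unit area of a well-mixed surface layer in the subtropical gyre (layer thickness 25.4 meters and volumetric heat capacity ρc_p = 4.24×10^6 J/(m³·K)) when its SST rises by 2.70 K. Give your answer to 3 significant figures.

2.91×10^8

Areal heat capacity C = ρc_p × D = 4.24×10^6 × 25.4 = 1.08×10^8 J m⁻² K⁻¹.
ΔQ = C ΔT = 1.08×10^8 × 2.70 = 2.91×10^8 J/m².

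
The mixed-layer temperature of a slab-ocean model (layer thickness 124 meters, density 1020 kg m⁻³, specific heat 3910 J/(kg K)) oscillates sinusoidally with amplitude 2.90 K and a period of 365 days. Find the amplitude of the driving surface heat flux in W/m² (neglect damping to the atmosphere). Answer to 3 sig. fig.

Areal heat capacity C = ρ c_p D = 1020 × 3910 × 124 = 4.95×10^8 J/(m^2 K).
ω = 2π / 3.15×10^7 s = 1.99×10^-7 s⁻¹.
Cω = 4.95×10^8 × 1.99×10^-7 = 98.5 W/(m²·K).
F₀ = A × Cω = 2.90 × 98.5 = 286 W/m².

286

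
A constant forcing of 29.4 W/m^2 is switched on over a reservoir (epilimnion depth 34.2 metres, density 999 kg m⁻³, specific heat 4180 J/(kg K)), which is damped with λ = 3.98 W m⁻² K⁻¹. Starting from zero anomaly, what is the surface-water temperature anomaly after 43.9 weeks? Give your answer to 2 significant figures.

Areal heat capacity C = ρ c_p D = 999 × 4180 × 34.2 = 1.43×10^8 J/(m²·K).
τ = C / λ = 1.43×10^8 / 3.98 = 3.59×10^7 s.
Equilibrium anomaly ΔT_eq = F / λ = 29.4 / 3.98 = 7.39 K.
t = 43.9 weeks = 2.66×10^7 s, so t/τ = 0.740.
ΔT(t) = ΔT_eq (1 − e^(−t/τ)) = 7.39 × (1 − e^−0.740) = 3.86 K.

3.9 K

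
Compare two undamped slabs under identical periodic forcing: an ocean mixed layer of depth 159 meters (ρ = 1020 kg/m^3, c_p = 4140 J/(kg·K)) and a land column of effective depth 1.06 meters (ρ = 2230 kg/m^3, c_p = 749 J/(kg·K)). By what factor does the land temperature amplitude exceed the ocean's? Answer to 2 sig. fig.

380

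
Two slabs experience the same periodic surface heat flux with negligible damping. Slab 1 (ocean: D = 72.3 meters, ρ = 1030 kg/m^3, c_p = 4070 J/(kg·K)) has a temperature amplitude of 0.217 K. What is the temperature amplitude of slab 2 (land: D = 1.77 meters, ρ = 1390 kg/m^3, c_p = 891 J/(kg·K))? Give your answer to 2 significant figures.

30 K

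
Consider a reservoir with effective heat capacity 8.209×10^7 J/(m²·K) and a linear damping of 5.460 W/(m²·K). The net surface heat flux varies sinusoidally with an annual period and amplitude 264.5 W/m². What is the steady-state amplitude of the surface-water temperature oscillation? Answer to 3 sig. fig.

Areal heat capacity C = 8.209×10^7 J/(m²·K) (given).
Angular frequency ω = 2π / T = 2π / 3.15×10^7 s = 1.99×10^-7 s⁻¹.
√((Cω)² + λ²) = √((16.4)² + 5.460²) = 17.2 W/(m²·K).
Amplitude A = F₀ / √((Cω)²+λ²) = 264.5 / 17.2 = 15.3 K.

15.3 K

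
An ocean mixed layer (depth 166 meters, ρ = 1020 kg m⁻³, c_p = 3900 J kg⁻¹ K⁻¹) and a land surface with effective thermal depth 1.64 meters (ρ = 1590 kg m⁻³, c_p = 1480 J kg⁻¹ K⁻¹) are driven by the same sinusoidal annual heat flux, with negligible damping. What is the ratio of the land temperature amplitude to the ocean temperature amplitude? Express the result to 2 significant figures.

170

C_ocean = 1020 × 3900 × 166 = 6.60×10^8 J/(m²·K).
C_land = 1590 × 1480 × 1.64 = 3.86×10^6 J/(m²·K).
Undamped amplitude ∝ 1/C, so A_land/A_ocean = C_ocean/C_land = 171.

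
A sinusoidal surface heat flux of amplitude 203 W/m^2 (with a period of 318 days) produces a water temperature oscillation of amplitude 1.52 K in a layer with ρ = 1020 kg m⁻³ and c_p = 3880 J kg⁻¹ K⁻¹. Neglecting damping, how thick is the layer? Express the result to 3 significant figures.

148 m

ω = 2π / 2.75×10^7 s = 2.29×10^-7 s⁻¹.
Required C = F₀ / (A ω) = 203 / (1.52 × 2.29×10^-7) = 5.84×10^8 J/(m²·K).
D = C / (ρ c_p) = 5.84×10^8 / (1020 × 3880) = 148 m.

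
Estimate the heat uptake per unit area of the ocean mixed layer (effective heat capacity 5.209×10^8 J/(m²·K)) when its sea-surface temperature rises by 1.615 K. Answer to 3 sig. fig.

8.41×10^8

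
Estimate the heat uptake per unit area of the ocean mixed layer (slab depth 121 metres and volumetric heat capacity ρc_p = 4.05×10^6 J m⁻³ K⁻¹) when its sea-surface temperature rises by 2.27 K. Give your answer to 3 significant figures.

1.11×10^9

Areal heat capacity C = ρc_p × D = 4.05×10^6 × 121 = 4.90×10^8 J/(m²·K).
ΔQ = C ΔT = 4.90×10^8 × 2.27 = 1.11×10^9 J/m².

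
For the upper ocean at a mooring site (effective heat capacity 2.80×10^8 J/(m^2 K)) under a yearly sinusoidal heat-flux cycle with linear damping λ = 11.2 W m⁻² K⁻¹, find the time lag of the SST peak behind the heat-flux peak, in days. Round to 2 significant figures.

80 days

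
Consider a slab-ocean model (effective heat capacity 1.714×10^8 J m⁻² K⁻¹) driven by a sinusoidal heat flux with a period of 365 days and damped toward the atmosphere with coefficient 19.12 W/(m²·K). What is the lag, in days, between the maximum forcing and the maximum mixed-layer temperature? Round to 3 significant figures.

61.6 days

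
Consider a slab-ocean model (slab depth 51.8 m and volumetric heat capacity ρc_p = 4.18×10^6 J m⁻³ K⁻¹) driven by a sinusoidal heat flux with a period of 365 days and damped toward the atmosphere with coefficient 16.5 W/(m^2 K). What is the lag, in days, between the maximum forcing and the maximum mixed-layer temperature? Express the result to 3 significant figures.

Areal heat capacity C = ρc_p × D = 4.18×10^6 × 51.8 = 2.17×10^8 J m⁻² K⁻¹.
ω = 2π / 3.15×10^7 s = 1.99×10^-7 s⁻¹.
Phase lag φ = arctan(Cω/λ) = arctan(43.1/16.5) = 1.21 rad.
Time lag = φ / ω = 1.21 / 1.99×10^-7 = 6.05×10^6 s = 70.0 days.

70.0 days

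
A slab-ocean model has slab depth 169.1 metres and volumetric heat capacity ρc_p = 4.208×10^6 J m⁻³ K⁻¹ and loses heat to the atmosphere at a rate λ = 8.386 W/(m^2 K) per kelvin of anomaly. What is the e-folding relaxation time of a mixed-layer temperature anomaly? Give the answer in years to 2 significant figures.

Areal heat capacity C = ρc_p × D = 4.208×10^6 × 169.1 = 7.12×10^8 J/(m^2 K).
Relaxation time τ = C / λ = 7.12×10^8 / 8.386 = 8.49×10^7 s.
In years: 8.49×10^7 s / (3.156×10^7 s/year) = 2.69 years.

2.7 years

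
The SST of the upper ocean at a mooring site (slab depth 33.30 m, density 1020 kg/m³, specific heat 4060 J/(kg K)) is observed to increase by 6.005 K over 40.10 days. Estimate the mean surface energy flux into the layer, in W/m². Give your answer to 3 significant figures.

Areal heat capacity C = ρ c_p D = 1020 × 4060 × 33.30 = 1.38×10^8 J/(m^2 K).
Required heat per unit area: Q = C ΔT = 1.38×10^8 × 6.005 = 8.28×10^8 J/m².
Flux F = Q / Δt = 8.28×10^8 / 3.46×10^6 s = 239 W/m².

239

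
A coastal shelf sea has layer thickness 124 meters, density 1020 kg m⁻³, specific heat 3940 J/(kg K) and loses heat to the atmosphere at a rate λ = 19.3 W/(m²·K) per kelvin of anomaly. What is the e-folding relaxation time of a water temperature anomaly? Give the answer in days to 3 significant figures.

Areal heat capacity C = ρ c_p D = 1020 × 3940 × 124 = 4.98×10^8 J/(m^2 K).
Relaxation time τ = C / λ = 4.98×10^8 / 19.3 = 2.58×10^7 s.
In days: 2.58×10^7 s / (86400 s/day) = 299 days.

299 days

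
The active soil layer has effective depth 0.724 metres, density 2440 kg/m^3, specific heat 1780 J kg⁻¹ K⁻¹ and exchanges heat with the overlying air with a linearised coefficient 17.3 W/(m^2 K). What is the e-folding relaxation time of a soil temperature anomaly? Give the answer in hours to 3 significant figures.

50.5 hours

Areal heat capacity C = ρ c_p D = 2440 × 1780 × 0.724 = 3.14×10^6 J/(m^2 K).
Relaxation time τ = C / λ = 3.14×10^6 / 17.3 = 1.82×10^5 s.
In hours: 1.82×10^5 s / (3600 s/hour) = 50.5 hours.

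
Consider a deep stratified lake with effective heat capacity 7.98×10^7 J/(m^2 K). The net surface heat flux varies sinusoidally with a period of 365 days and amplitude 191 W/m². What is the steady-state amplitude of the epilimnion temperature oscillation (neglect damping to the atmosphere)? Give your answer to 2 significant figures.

12 K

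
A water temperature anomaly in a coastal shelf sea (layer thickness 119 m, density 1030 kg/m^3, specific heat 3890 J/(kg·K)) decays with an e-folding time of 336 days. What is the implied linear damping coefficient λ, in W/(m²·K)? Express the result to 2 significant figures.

16

Areal heat capacity C = ρ c_p D = 1030 × 3890 × 119 = 4.77×10^8 J/(m^2 K).
τ = 336 days = 2.90×10^7 s.
λ = C / τ = 4.77×10^8 / 2.90×10^7 = 16.4 W/(m²·K).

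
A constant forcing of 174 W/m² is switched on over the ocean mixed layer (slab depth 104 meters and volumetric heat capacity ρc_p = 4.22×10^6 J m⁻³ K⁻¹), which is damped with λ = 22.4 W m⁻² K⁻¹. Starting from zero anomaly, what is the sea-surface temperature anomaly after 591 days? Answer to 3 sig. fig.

Areal heat capacity C = ρc_p × D = 4.22×10^6 × 104 = 4.39×10^8 J/(m^2 K).
τ = C / λ = 4.39×10^8 / 22.4 = 1.96×10^7 s.
Equilibrium anomaly ΔT_eq = F / λ = 174 / 22.4 = 7.77 K.
t = 591 days = 5.11×10^7 s, so t/τ = 2.61.
ΔT(t) = ΔT_eq (1 − e^(−t/τ)) = 7.77 × (1 − e^−2.61) = 7.19 K.

7.19 K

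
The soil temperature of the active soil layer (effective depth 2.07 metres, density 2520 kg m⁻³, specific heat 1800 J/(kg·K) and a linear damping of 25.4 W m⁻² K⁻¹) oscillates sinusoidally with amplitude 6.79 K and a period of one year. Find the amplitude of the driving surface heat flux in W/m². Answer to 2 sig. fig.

170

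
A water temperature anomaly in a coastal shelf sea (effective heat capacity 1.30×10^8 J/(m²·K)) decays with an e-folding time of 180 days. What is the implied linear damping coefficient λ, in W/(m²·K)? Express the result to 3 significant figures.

Areal heat capacity C = 1.30×10^8 J/(m²·K) (given).
τ = 180 days = 1.56×10^7 s.
λ = C / τ = 1.30×10^8 / 1.56×10^7 = 8.36 W/(m²·K).

8.36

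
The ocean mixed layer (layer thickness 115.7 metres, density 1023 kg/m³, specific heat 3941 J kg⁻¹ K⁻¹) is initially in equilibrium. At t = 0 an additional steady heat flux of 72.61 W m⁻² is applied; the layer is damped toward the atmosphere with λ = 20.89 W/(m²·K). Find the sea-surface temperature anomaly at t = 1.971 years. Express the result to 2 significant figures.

Areal heat capacity C = ρ c_p D = 1023 × 3941 × 115.7 = 4.66×10^8 J/(m^2 K).
τ = C / λ = 4.66×10^8 / 20.89 = 2.23×10^7 s.
Equilibrium anomaly ΔT_eq = F / λ = 72.61 / 20.89 = 3.48 K.
t = 1.971 years = 6.22×10^7 s, so t/τ = 2.79.
ΔT(t) = ΔT_eq (1 − e^(−t/τ)) = 3.48 × (1 − e^−2.79) = 3.26 K.

3.3 K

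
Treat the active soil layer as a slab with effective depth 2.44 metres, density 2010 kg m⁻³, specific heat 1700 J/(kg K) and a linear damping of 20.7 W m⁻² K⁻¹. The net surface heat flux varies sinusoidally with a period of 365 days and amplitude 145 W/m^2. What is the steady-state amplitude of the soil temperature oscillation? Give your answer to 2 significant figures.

7.0 K

Areal heat capacity C = ρ c_p D = 2010 × 1700 × 2.44 = 8.34×10^6 J m⁻² K⁻¹.
Angular frequency ω = 2π / T = 2π / 3.15×10^7 s = 1.99×10^-7 s⁻¹.
√((Cω)² + λ²) = √((1.66)² + 20.7²) = 20.8 W/(m²·K).
Amplitude A = F₀ / √((Cω)²+λ²) = 145 / 20.8 = 6.98 K.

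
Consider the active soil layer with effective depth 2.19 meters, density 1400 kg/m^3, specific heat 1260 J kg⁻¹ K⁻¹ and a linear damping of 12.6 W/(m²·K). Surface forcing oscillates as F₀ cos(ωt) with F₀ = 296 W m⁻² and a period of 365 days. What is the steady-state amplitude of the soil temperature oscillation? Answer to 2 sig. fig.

23 K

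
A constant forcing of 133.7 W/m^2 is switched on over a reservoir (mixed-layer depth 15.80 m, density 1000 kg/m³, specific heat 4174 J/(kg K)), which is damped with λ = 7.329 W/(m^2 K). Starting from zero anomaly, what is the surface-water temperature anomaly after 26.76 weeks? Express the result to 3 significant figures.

Areal heat capacity C = ρ c_p D = 1000 × 4174 × 15.80 = 6.59×10^7 J m⁻² K⁻¹.
τ = C / λ = 6.59×10^7 / 7.329 = 9.00×10^6 s.
Equilibrium anomaly ΔT_eq = F / λ = 133.7 / 7.329 = 18.2 K.
t = 26.76 weeks = 1.62×10^7 s, so t/τ = 1.80.
ΔT(t) = ΔT_eq (1 − e^(−t/τ)) = 18.2 × (1 − e^−1.80) = 15.2 K.

15.2 K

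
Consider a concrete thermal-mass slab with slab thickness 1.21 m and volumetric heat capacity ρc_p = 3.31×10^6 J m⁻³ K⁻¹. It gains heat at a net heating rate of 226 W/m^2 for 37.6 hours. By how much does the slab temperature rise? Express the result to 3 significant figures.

7.64 K

Areal heat capacity C = ρc_p × D = 3.31×10^6 × 1.21 = 4.01×10^6 J/(m²·K).
Net heat input Q = F Δt = 226 × (37.6 hours × 3600 s/hour) = 3.06×10^7 J/m².
ΔT = Q / C = 3.06×10^7 / 4.01×10^6 = 7.64 K.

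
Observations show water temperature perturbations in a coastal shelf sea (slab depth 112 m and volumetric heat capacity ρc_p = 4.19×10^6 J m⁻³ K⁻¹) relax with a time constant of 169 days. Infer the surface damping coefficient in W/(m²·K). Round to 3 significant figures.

Areal heat capacity C = ρc_p × D = 4.19×10^6 × 112 = 4.69×10^8 J/(m^2 K).
τ = 169 days = 1.46×10^7 s.
λ = C / τ = 4.69×10^8 / 1.46×10^7 = 32.1 W/(m²·K).

32.1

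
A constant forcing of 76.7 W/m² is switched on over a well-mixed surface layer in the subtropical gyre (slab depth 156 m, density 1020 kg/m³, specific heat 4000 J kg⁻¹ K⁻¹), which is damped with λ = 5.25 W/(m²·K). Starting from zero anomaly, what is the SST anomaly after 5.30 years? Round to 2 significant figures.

11 K

Areal heat capacity C = ρ c_p D = 1020 × 4000 × 156 = 6.36×10^8 J/(m²·K).
τ = C / λ = 6.36×10^8 / 5.25 = 1.21×10^8 s.
Equilibrium anomaly ΔT_eq = F / λ = 76.7 / 5.25 = 14.6 K.
t = 5.30 years = 1.67×10^8 s, so t/τ = 1.38.
ΔT(t) = ΔT_eq (1 − e^(−t/τ)) = 14.6 × (1 − e^−1.38) = 10.9 K.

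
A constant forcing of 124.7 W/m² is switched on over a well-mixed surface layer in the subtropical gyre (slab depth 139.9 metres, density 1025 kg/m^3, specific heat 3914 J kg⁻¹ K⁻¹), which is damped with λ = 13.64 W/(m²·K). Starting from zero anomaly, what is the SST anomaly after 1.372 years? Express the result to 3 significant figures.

Areal heat capacity C = ρ c_p D = 1025 × 3914 × 139.9 = 5.61×10^8 J/(m²·K).
τ = C / λ = 5.61×10^8 / 13.64 = 4.11×10^7 s.
Equilibrium anomaly ΔT_eq = F / λ = 124.7 / 13.64 = 9.14 K.
t = 1.372 years = 4.33×10^7 s, so t/τ = 1.05.
ΔT(t) = ΔT_eq (1 − e^(−t/τ)) = 9.14 × (1 − e^−1.05) = 5.95 K.

5.95 K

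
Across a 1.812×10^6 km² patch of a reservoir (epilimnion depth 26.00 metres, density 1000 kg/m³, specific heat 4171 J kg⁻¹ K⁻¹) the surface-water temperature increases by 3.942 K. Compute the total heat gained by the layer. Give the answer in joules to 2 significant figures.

7.7×10^20 J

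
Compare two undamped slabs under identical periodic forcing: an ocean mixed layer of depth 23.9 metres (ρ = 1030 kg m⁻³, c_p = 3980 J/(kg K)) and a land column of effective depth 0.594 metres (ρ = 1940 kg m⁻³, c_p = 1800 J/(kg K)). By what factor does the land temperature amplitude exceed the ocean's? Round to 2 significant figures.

47

C_ocean = 1030 × 3980 × 23.9 = 9.80×10^7 J/(m²·K).
C_land = 1940 × 1800 × 0.594 = 2.07×10^6 J/(m²·K).
Undamped amplitude ∝ 1/C, so A_land/A_ocean = C_ocean/C_land = 47.2.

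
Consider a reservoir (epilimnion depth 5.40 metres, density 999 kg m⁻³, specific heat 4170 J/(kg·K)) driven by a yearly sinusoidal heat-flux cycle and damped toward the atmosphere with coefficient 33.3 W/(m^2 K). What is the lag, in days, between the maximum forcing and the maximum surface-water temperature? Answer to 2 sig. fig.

7.8 days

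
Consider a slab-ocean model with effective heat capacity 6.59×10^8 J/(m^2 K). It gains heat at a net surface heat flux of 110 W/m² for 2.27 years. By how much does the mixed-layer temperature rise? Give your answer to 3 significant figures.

Areal heat capacity C = 6.59×10^8 J/(m^2 K) (given).
Net heat input Q = F Δt = 110 × (2.27 years × 3.156×10^7 s/year) = 7.88×10^9 J/m².
ΔT = Q / C = 7.88×10^9 / 6.59×10^8 = 12.0 K.

12.0 K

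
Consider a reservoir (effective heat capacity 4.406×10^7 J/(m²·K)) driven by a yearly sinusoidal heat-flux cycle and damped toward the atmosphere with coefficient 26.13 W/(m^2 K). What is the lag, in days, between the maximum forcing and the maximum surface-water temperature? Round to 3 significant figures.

Areal heat capacity C = 4.406×10^7 J/(m²·K) (given).
ω = 2π / 3.15×10^7 s = 1.99×10^-7 s⁻¹.
Phase lag φ = arctan(Cω/λ) = arctan(8.78/26.13) = 0.324 rad.
Time lag = φ / ω = 0.324 / 1.99×10^-7 = 1.63×10^6 s = 18.8 days.

18.8 days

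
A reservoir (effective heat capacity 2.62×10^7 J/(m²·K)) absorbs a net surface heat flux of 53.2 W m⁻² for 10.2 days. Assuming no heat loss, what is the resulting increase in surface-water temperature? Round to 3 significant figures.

1.79 K

Areal heat capacity C = 2.62×10^7 J/(m²·K) (given).
Net heat input Q = F Δt = 53.2 × (10.2 days × 86400 s/day) = 4.69×10^7 J/m².
ΔT = Q / C = 4.69×10^7 / 2.62×10^7 = 1.79 K.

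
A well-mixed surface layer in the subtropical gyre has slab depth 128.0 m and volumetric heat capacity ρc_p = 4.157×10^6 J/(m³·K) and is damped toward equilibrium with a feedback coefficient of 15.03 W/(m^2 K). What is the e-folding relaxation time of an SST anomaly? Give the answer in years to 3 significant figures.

1.12 years

Areal heat capacity C = ρc_p × D = 4.157×10^6 × 128.0 = 5.32×10^8 J/(m²·K).
Relaxation time τ = C / λ = 5.32×10^8 / 15.03 = 3.54×10^7 s.
In years: 3.54×10^7 s / (3.156×10^7 s/year) = 1.12 years.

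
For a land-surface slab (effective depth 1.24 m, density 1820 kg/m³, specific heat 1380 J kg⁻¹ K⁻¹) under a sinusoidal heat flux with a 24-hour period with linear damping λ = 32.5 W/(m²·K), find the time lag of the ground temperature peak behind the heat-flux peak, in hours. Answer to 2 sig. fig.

5.5 hours

Areal heat capacity C = ρ c_p D = 1820 × 1380 × 1.24 = 3.11×10^6 J/(m²·K).
ω = 2π / 86400 s = 7.27×10^-5 s⁻¹.
Phase lag φ = arctan(Cω/λ) = arctan(226/32.5) = 1.43 rad.
Time lag = φ / ω = 1.43 / 7.27×10^-5 = 19600 s = 5.46 hours.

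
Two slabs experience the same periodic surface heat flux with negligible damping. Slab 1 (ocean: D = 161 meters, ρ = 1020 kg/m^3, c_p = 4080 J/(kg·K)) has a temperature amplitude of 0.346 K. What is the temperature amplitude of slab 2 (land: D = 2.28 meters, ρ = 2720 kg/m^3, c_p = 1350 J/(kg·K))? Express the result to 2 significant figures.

28 K

C_ocean = 6.70×10^8 J/(m²·K); C_land = 8.37×10^6 J/(m²·K).
A ∝ 1/C ⇒ A_land = A_ocean × C_ocean/C_land = 0.346 × 80.0 = 27.7 K.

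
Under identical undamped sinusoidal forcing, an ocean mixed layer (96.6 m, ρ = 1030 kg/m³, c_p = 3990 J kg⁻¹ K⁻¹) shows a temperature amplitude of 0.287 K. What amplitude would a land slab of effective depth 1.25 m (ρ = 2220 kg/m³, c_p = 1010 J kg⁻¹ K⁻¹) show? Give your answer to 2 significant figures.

41 K

C_ocean = 3.97×10^8 J/(m²·K); C_land = 2.80×10^6 J/(m²·K).
A ∝ 1/C ⇒ A_land = A_ocean × C_ocean/C_land = 0.287 × 142 = 40.7 K.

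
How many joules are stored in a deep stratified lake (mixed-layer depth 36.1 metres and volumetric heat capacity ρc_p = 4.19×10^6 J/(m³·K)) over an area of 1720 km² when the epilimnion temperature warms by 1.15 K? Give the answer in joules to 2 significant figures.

Areal heat capacity C = ρc_p × D = 4.19×10^6 × 36.1 = 1.51×10^8 J/(m^2 K).
Heat per unit area: q = C ΔT = 1.51×10^8 × 1.15 = 1.74×10^8 J/m².
Total heat: Q = q × A = 1.74×10^8 × (1720 × 10⁶ m²) = 2.99×10^17 J.

3.0×10^17 J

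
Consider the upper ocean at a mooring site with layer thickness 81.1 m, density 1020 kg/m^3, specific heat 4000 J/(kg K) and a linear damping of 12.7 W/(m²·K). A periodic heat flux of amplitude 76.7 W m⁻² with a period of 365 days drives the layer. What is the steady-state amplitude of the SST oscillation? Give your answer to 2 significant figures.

1.1 K

Areal heat capacity C = ρ c_p D = 1020 × 4000 × 81.1 = 3.31×10^8 J m⁻² K⁻¹.
Angular frequency ω = 2π / T = 2π / 3.15×10^7 s = 1.99×10^-7 s⁻¹.
√((Cω)² + λ²) = √((65.9)² + 12.7²) = 67.1 W/(m²·K).
Amplitude A = F₀ / √((Cω)²+λ²) = 76.7 / 67.1 = 1.14 K.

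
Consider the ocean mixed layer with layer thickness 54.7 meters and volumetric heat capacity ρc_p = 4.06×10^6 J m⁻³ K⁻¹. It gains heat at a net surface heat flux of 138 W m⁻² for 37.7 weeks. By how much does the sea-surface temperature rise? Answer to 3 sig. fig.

14.2 K

Areal heat capacity C = ρc_p × D = 4.06×10^6 × 54.7 = 2.22×10^8 J/(m^2 K).
Net heat input Q = F Δt = 138 × (37.7 weeks × 6.048×10^5 s/week) = 3.15×10^9 J/m².
ΔT = Q / C = 3.15×10^9 / 2.22×10^8 = 14.2 K.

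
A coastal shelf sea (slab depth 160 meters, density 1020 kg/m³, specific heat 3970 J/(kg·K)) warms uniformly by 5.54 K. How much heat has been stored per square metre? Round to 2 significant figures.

Areal heat capacity C = ρ c_p D = 1020 × 3970 × 160 = 6.48×10^8 J/(m²·K).
ΔQ = C ΔT = 6.48×10^8 × 5.54 = 3.59×10^9 J/m².

3.6×10^9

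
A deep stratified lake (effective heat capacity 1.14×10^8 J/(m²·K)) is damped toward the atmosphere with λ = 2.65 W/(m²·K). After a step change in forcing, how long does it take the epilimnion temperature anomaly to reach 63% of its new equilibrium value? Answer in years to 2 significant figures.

Areal heat capacity C = 1.14×10^8 J/(m²·K) (given).
τ = C / λ = 1.14×10^8 / 2.65 = 4.30×10^7 s.
Fraction reached: 1 − e^(−t/τ) = 0.63 ⇒ t = −τ ln(1 − 0.63) = τ × 0.994.
t = 4.28×10^7 s = 1.36 years.

1.4 years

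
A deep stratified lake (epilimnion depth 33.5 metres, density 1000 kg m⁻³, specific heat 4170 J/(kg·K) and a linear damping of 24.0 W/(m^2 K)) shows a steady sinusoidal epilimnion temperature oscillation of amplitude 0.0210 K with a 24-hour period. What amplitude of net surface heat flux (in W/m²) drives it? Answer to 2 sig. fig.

Areal heat capacity C = ρ c_p D = 1000 × 4170 × 33.5 = 1.40×10^8 J m⁻² K⁻¹.
ω = 2π / 86400 s = 7.27×10^-5 s⁻¹.
√((Cω)² + λ²) = √((10200)² + 24.0²) = 10200 W/(m²·K).
F₀ = A × √((Cω)²+λ²) = 0.0210 × 10200 = 213 W/m².

210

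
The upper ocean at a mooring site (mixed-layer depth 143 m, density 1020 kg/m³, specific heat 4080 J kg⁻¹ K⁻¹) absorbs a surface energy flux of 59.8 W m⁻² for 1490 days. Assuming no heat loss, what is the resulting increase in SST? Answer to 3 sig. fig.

12.9 K

Areal heat capacity C = ρ c_p D = 1020 × 4080 × 143 = 5.95×10^8 J/(m²·K).
Net heat input Q = F Δt = 59.8 × (1490 days × 86400 s/day) = 7.70×10^9 J/m².
ΔT = Q / C = 7.70×10^9 / 5.95×10^8 = 12.9 K.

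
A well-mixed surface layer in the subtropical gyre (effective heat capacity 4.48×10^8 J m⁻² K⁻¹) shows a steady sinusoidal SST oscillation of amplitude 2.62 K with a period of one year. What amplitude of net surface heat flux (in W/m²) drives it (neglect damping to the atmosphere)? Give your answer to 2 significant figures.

Areal heat capacity C = 4.48×10^8 J m⁻² K⁻¹ (given).
ω = 2π / 3.15×10^7 s = 1.99×10^-7 s⁻¹.
Cω = 4.48×10^8 × 1.99×10^-7 = 89.3 W/(m²·K).
F₀ = A × Cω = 2.62 × 89.3 = 234 W/m².

230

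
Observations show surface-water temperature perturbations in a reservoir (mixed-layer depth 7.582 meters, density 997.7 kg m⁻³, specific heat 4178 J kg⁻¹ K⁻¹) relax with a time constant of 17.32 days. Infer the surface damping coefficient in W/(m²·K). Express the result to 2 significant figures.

21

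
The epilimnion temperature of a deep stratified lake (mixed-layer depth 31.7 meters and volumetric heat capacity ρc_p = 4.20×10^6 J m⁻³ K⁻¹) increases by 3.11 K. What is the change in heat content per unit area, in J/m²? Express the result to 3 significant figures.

Areal heat capacity C = ρc_p × D = 4.20×10^6 × 31.7 = 1.33×10^8 J/(m^2 K).
ΔQ = C ΔT = 1.33×10^8 × 3.11 = 4.14×10^8 J/m².

4.14×10^8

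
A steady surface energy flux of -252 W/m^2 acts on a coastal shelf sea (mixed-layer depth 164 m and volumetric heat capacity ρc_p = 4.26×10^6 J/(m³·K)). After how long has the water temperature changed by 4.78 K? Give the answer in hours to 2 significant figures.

Areal heat capacity C = ρc_p × D = 4.26×10^6 × 164 = 6.99×10^8 J/(m²·K).
Time required: Δt = C ΔT / F = 6.99×10^8 × -4.78 / -252 = 1.33×10^7 s.
In hours: 1.33×10^7 s / (3600 s/hour) = 3680 hours.

3700 hours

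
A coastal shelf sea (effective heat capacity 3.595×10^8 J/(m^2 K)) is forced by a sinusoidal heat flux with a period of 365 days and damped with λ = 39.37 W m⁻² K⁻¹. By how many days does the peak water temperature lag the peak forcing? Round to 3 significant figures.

62.1 days

Areal heat capacity C = 3.595×10^8 J/(m^2 K) (given).
ω = 2π / 3.15×10^7 s = 1.99×10^-7 s⁻¹.
Phase lag φ = arctan(Cω/λ) = arctan(71.6/39.37) = 1.07 rad.
Time lag = φ / ω = 1.07 / 1.99×10^-7 = 5.36×10^6 s = 62.1 days.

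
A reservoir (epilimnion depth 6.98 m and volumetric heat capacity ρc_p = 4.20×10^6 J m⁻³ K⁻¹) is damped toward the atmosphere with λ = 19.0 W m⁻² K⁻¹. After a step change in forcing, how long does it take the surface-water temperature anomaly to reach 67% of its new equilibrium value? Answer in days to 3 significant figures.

19.8 days

Areal heat capacity C = ρc_p × D = 4.20×10^6 × 6.98 = 2.93×10^7 J m⁻² K⁻¹.
τ = C / λ = 2.93×10^7 / 19.0 = 1.54×10^6 s.
Fraction reached: 1 − e^(−t/τ) = 0.67 ⇒ t = −τ ln(1 − 0.67) = τ × 1.11.
t = 1.71×10^6 s = 19.8 days.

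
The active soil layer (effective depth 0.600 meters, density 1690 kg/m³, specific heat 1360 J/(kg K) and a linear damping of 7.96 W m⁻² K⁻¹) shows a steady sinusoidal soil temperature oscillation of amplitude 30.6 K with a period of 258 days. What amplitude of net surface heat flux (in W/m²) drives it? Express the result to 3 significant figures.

244

Areal heat capacity C = ρ c_p D = 1690 × 1360 × 0.600 = 1.38×10^6 J/(m²·K).
ω = 2π / 2.23×10^7 s = 2.82×10^-7 s⁻¹.
√((Cω)² + λ²) = √((0.389)² + 7.96²) = 7.97 W/(m²·K).
F₀ = A × √((Cω)²+λ²) = 30.6 × 7.97 = 244 W/m².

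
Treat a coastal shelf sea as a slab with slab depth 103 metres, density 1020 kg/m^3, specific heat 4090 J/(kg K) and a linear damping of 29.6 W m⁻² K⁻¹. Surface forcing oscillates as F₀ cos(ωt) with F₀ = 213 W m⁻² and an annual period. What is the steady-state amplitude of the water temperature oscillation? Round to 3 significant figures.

Areal heat capacity C = ρ c_p D = 1020 × 4090 × 103 = 4.30×10^8 J/(m^2 K).
Angular frequency ω = 2π / T = 2π / 3.15×10^7 s = 1.99×10^-7 s⁻¹.
√((Cω)² + λ²) = √((85.6)² + 29.6²) = 90.6 W/(m²·K).
Amplitude A = F₀ / √((Cω)²+λ²) = 213 / 90.6 = 2.35 K.

2.35 K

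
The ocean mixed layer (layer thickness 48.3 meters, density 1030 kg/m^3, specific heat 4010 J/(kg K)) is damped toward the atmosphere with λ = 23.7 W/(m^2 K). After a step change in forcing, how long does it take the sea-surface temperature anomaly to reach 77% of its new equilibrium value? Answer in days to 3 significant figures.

143 days

Areal heat capacity C = ρ c_p D = 1030 × 4010 × 48.3 = 1.99×10^8 J m⁻² K⁻¹.
τ = C / λ = 1.99×10^8 / 23.7 = 8.42×10^6 s.
Fraction reached: 1 − e^(−t/τ) = 0.77 ⇒ t = −τ ln(1 − 0.77) = τ × 1.47.
t = 1.24×10^7 s = 143 days.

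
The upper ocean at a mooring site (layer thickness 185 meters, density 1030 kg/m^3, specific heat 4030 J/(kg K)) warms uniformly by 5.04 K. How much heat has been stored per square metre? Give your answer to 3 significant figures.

3.87×10^9

Areal heat capacity C = ρ c_p D = 1030 × 4030 × 185 = 7.68×10^8 J/(m^2 K).
ΔQ = C ΔT = 7.68×10^8 × 5.04 = 3.87×10^9 J/m².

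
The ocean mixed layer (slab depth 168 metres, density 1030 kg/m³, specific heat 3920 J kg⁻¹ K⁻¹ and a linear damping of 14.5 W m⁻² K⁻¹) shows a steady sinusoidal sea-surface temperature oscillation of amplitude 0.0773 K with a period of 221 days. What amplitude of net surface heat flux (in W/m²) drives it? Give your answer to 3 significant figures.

17.3

Areal heat capacity C = ρ c_p D = 1030 × 3920 × 168 = 6.78×10^8 J/(m²·K).
ω = 2π / 1.91×10^7 s = 3.29×10^-7 s⁻¹.
√((Cω)² + λ²) = √((223)² + 14.5²) = 224 W/(m²·K).
F₀ = A × √((Cω)²+λ²) = 0.0773 × 224 = 17.3 W/m².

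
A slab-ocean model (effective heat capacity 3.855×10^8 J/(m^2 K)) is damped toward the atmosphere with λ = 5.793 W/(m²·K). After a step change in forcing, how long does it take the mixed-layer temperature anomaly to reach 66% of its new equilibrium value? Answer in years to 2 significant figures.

2.3 years

Areal heat capacity C = 3.855×10^8 J/(m^2 K) (given).
τ = C / λ = 3.85×10^8 / 5.793 = 6.65×10^7 s.
Fraction reached: 1 − e^(−t/τ) = 0.66 ⇒ t = −τ ln(1 − 0.66) = τ × 1.08.
t = 7.18×10^7 s = 2.27 years.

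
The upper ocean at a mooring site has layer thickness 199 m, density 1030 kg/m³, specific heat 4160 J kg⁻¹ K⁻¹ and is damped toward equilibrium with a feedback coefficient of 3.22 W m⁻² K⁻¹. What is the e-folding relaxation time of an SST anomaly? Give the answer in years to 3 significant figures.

Areal heat capacity C = ρ c_p D = 1030 × 4160 × 199 = 8.53×10^8 J/(m^2 K).
Relaxation time τ = C / λ = 8.53×10^8 / 3.22 = 2.65×10^8 s.
In years: 2.65×10^8 s / (3.156×10^7 s/year) = 8.39 years.

8.39 years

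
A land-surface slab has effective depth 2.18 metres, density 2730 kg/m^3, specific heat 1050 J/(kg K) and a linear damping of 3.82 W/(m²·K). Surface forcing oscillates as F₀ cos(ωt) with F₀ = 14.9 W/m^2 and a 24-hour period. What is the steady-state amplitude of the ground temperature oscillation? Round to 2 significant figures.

Areal heat capacity C = ρ c_p D = 2730 × 1050 × 2.18 = 6.25×10^6 J m⁻² K⁻¹.
Angular frequency ω = 2π / T = 2π / 86400 s = 7.27×10^-5 s⁻¹.
√((Cω)² + λ²) = √((454)² + 3.82²) = 454 W/(m²·K).
Amplitude A = F₀ / √((Cω)²+λ²) = 14.9 / 454 = 0.0328 K.

0.033 K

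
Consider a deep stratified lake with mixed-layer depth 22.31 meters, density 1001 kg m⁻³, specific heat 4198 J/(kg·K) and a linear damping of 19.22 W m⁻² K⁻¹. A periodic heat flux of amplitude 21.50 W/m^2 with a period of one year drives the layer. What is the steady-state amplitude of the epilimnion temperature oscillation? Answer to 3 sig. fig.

0.802 K

Areal heat capacity C = ρ c_p D = 1001 × 4198 × 22.31 = 9.38×10^7 J/(m^2 K).
Angular frequency ω = 2π / T = 2π / 3.15×10^7 s = 1.99×10^-7 s⁻¹.
√((Cω)² + λ²) = √((18.7)² + 19.22²) = 26.8 W/(m²·K).
Amplitude A = F₀ / √((Cω)²+λ²) = 21.50 / 26.8 = 0.802 K.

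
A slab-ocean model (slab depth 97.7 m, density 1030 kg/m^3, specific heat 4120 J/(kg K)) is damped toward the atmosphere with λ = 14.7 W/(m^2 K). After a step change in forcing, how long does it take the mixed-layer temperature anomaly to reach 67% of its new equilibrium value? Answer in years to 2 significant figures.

0.99 years

Areal heat capacity C = ρ c_p D = 1030 × 4120 × 97.7 = 4.15×10^8 J/(m^2 K).
τ = C / λ = 4.15×10^8 / 14.7 = 2.82×10^7 s.
Fraction reached: 1 − e^(−t/τ) = 0.67 ⇒ t = −τ ln(1 − 0.67) = τ × 1.11.
t = 3.13×10^7 s = 0.991 years.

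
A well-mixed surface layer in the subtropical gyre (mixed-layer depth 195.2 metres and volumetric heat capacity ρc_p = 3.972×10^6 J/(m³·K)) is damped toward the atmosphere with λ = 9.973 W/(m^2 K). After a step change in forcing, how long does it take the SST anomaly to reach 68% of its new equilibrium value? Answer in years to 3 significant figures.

2.81 years

Areal heat capacity C = ρc_p × D = 3.972×10^6 × 195.2 = 7.75×10^8 J/(m^2 K).
τ = C / λ = 7.75×10^8 / 9.973 = 7.77×10^7 s.
Fraction reached: 1 − e^(−t/τ) = 0.68 ⇒ t = −τ ln(1 − 0.68) = τ × 1.14.
t = 8.86×10^7 s = 2.81 years.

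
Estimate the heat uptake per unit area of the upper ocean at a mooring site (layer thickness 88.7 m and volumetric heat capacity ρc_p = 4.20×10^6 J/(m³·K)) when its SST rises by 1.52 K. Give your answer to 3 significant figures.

5.66×10^8

Areal heat capacity C = ρc_p × D = 4.20×10^6 × 88.7 = 3.73×10^8 J m⁻² K⁻¹.
ΔQ = C ΔT = 3.73×10^8 × 1.52 = 5.66×10^8 J/m².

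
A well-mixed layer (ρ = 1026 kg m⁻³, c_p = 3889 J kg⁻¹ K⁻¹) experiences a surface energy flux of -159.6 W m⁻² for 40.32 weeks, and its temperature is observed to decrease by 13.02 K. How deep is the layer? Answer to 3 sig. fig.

Heat input Q = F Δt = -159.6 × 2.44×10^7 s = -3.89×10^9 J/m².
Required areal heat capacity C = Q / ΔT = 2.99×10^8 J/(m²·K).
Depth D = C / (ρ c_p) = 2.99×10^8 / (1026 × 3889) = 74.9 m.

74.9 m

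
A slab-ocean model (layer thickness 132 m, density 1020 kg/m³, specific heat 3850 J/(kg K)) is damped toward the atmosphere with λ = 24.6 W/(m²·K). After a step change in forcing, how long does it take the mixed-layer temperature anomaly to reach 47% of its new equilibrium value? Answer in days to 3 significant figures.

Areal heat capacity C = ρ c_p D = 1020 × 3850 × 132 = 5.18×10^8 J/(m^2 K).
τ = C / λ = 5.18×10^8 / 24.6 = 2.11×10^7 s.
Fraction reached: 1 − e^(−t/τ) = 0.47 ⇒ t = −τ ln(1 − 0.47) = τ × 0.635.
t = 1.34×10^7 s = 155 days.

155 days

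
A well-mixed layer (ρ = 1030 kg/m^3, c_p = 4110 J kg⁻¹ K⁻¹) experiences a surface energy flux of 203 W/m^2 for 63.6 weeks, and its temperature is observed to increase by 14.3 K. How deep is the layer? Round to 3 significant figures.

Heat input Q = F Δt = 203 × 3.85×10^7 s = 7.81×10^9 J/m².
Required areal heat capacity C = Q / ΔT = 5.46×10^8 J/(m²·K).
Depth D = C / (ρ c_p) = 5.46×10^8 / (1030 × 4110) = 129 m.

129 m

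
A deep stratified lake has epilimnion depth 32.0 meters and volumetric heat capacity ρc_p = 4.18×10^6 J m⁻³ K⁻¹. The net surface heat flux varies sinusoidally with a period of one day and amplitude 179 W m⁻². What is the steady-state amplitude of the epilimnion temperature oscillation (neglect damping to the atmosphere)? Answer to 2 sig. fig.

Areal heat capacity C = ρc_p × D = 4.18×10^6 × 32.0 = 1.34×10^8 J/(m^2 K).
Angular frequency ω = 2π / T = 2π / 86400 s = 7.27×10^-5 s⁻¹.
Cω = 1.34×10^8 × 7.27×10^-5 = 9730 W/(m²·K).
Amplitude A = F₀ / (Cω) = 179 / 9730 = 0.0184 K.

0.018 K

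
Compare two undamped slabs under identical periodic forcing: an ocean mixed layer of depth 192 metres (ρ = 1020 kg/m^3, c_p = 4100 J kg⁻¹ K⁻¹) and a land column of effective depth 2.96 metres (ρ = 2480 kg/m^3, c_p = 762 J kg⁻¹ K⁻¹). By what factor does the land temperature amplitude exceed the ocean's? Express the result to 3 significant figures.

144

C_ocean = 1020 × 4100 × 192 = 8.03×10^8 J/(m²·K).
C_land = 2480 × 762 × 2.96 = 5.59×10^6 J/(m²·K).
Undamped amplitude ∝ 1/C, so A_land/A_ocean = C_ocean/C_land = 144.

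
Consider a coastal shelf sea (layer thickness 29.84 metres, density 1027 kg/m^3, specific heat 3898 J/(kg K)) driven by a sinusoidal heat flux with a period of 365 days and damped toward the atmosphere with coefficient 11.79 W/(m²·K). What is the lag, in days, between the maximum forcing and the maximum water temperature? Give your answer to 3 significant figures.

64.5 days

Areal heat capacity C = ρ c_p D = 1027 × 3898 × 29.84 = 1.19×10^8 J m⁻² K⁻¹.
ω = 2π / 3.15×10^7 s = 1.99×10^-7 s⁻¹.
Phase lag φ = arctan(Cω/λ) = arctan(23.8/11.79) = 1.11 rad.
Time lag = φ / ω = 1.11 / 1.99×10^-7 = 5.58×10^6 s = 64.5 days.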